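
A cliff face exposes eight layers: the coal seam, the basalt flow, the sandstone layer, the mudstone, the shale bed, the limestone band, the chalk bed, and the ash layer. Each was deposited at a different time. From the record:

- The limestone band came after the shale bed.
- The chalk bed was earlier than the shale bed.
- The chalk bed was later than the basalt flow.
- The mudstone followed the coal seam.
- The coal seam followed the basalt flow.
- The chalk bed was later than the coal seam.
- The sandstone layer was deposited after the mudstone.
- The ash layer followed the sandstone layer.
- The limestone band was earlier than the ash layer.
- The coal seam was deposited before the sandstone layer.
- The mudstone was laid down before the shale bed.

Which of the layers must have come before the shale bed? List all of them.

Directly stated before the shale bed: the chalk bed and the mudstone.
The basalt flow reaches the shale bed via the basalt flow → the chalk bed → the shale bed.
The coal seam reaches the shale bed via the coal seam → the mudstone → the shale bed.
No chain forces the ash layer (or any of the others) ahead of the shale bed.

the basalt flow, the chalk bed, the coal seam, the mudstone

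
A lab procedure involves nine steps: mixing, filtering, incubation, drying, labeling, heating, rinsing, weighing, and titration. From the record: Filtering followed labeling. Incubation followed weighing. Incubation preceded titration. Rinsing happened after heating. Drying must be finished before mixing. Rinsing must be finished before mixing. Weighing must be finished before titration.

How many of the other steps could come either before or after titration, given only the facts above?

Forced before titration: incubation and weighing.
That leaves drying, filtering, heating, labeling, mixing, and rinsing with no forced order relative to titration — 6.

6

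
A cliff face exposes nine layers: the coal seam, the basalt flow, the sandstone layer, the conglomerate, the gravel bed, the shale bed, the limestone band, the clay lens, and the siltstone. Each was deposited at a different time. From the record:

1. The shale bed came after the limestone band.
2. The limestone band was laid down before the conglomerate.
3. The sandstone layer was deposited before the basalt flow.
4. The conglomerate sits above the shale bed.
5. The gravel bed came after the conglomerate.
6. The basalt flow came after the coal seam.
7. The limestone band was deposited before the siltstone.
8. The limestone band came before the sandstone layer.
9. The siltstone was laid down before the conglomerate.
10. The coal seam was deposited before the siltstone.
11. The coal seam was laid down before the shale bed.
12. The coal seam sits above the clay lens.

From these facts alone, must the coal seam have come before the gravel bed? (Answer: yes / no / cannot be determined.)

yes

Chain the constraints: the coal seam → the shale bed → the conglomerate → the gravel bed. Each link is directly stated, so the coal seam comes before the gravel bed.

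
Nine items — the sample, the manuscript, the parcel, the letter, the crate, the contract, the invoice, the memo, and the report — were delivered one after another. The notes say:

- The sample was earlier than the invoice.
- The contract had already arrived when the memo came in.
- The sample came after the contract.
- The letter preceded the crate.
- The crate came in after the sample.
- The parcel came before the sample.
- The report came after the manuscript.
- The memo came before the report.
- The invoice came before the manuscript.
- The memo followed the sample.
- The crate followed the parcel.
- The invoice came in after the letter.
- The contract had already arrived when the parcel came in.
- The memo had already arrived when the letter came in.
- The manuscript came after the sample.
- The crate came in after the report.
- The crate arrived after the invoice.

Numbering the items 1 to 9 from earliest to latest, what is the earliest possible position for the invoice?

The contract, the letter, the memo, the parcel, and the sample must all come before the invoice — 5 forced predecessors.
Nothing else is forced ahead of the invoice, so its earliest slot is position 5 + 1 = 6.

6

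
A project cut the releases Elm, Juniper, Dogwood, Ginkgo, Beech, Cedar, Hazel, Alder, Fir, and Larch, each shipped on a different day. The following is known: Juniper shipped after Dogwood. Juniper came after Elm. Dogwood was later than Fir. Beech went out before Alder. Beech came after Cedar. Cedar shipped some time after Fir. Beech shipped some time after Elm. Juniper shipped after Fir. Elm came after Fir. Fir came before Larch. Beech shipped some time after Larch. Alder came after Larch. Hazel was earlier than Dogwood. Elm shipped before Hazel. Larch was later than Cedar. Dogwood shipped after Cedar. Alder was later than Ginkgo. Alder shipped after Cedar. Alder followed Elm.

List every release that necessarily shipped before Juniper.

Cedar, Dogwood, Elm, Fir, Hazel

Directly stated before Juniper: Dogwood, Elm, and Fir.
Cedar reaches Juniper via Cedar → Dogwood → Juniper.
Hazel reaches Juniper via Hazel → Dogwood → Juniper.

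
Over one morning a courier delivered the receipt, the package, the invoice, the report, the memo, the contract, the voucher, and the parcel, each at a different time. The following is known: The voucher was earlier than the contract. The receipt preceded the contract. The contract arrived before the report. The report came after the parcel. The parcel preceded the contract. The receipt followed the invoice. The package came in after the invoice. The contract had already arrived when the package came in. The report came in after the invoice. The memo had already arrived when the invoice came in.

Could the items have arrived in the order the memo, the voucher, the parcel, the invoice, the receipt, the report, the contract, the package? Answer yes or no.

The constraints require the contract before the report, but in the proposed sequence the report appears ahead of the contract. That one violation is enough.

no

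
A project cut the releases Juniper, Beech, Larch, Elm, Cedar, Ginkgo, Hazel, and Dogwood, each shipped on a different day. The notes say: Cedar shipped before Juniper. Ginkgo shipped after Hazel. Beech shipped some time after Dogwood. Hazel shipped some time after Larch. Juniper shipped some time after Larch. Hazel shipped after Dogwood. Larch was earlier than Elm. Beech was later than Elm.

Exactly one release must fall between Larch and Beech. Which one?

Tracing the constraints gives Larch → Elm → Beech, so Elm sits after Larch and before Beech.
No other release is forced both after Larch and before Beech.

Elm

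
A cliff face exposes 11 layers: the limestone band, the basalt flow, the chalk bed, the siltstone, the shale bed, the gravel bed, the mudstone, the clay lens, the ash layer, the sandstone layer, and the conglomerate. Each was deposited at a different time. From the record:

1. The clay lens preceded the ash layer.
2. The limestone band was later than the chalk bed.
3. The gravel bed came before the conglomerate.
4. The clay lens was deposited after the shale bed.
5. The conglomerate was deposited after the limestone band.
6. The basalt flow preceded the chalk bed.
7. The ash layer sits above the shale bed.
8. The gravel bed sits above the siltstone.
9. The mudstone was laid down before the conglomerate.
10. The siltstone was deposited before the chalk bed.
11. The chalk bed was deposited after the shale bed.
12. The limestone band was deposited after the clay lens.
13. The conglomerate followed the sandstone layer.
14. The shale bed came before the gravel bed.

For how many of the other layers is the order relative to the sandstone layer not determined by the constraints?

9

Forced after the sandstone layer: the conglomerate.
That leaves the ash layer, the basalt flow, the chalk bed, the clay lens, the gravel bed, the limestone band, the mudstone, the shale bed, and the siltstone with no forced order relative to the sandstone layer — 9.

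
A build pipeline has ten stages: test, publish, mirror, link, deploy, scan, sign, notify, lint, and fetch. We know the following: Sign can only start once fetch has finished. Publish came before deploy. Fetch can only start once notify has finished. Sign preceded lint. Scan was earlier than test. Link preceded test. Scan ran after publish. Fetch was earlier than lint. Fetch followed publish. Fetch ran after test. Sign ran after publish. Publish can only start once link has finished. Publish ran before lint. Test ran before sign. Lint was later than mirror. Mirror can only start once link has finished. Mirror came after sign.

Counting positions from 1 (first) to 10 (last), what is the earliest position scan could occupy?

Link and publish must both come before scan — 2 forced predecessors.
Nothing else is forced ahead of scan, so its earliest slot is position 2 + 1 = 3.

3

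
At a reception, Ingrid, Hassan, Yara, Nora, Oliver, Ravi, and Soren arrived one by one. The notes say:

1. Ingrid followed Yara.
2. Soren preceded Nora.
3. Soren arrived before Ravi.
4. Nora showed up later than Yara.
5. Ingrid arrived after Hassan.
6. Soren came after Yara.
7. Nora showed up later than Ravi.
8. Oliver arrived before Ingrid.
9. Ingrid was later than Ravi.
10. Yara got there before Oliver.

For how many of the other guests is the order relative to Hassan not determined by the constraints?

5

Forced after Hassan: Ingrid.
That leaves Nora, Oliver, Ravi, Soren, and Yara with no forced order relative to Hassan — 5.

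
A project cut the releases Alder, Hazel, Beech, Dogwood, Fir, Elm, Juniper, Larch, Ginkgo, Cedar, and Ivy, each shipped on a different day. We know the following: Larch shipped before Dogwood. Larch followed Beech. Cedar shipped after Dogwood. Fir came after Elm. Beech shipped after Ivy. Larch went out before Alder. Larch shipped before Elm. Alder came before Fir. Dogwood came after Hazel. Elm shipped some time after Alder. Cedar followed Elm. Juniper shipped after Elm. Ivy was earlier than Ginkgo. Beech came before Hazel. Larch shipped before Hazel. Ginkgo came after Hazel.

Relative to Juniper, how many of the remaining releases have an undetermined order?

5

Forced before Juniper: Alder, Beech, Elm, Ivy, and Larch.
That leaves Cedar, Dogwood, Fir, Ginkgo, and Hazel with no forced order relative to Juniper — 5.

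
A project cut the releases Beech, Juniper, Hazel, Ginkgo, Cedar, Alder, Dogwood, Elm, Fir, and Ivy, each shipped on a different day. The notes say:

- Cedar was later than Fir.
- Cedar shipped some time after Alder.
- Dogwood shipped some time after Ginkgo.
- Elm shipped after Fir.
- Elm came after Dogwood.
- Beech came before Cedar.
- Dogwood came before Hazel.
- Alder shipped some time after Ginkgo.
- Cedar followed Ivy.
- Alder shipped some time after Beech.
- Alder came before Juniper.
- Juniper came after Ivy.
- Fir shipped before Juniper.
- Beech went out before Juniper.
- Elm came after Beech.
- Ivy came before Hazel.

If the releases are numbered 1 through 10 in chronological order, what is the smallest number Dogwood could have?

Ginkgo must come before Dogwood — 1 forced predecessor.
Nothing else is forced ahead of Dogwood, so its earliest slot is position 1 + 1 = 2.

2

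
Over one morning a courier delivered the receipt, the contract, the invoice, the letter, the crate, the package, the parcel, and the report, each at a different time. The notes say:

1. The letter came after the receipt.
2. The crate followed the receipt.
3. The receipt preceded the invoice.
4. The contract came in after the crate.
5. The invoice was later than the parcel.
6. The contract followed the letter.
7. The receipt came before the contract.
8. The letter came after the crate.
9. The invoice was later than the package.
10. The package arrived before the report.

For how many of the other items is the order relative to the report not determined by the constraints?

6

Forced before the report: the package.
That leaves the contract, the crate, the invoice, the letter, the parcel, and the receipt with no forced order relative to the report — 6.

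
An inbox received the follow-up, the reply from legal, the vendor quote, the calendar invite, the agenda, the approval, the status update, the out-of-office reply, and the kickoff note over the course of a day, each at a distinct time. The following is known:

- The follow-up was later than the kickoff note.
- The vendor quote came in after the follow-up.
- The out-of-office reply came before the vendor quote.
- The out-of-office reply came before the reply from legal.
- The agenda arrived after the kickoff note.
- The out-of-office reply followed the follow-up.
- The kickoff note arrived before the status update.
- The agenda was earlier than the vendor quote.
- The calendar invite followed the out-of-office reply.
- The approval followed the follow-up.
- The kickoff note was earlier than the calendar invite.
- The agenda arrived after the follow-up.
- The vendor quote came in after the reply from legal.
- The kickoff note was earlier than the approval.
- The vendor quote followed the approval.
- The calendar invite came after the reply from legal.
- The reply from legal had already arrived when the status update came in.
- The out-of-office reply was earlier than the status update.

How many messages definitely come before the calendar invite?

Directly stated before the calendar invite: the kickoff note, the out-of-office reply, and the reply from legal.
The follow-up reaches the calendar invite via the follow-up → the out-of-office reply → the calendar invite.
No chain forces the approval (or any of the others) ahead of the calendar invite.
That's the follow-up, the kickoff note, the out-of-office reply, and the reply from legal — 4 in all.

4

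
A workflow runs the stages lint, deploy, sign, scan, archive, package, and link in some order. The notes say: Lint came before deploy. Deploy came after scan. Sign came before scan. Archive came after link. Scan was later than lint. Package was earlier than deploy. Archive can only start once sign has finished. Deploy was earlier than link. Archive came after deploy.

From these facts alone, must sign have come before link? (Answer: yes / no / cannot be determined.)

Chain the constraints: sign → scan → deploy → link. Each link is directly stated, so sign comes before link.

yes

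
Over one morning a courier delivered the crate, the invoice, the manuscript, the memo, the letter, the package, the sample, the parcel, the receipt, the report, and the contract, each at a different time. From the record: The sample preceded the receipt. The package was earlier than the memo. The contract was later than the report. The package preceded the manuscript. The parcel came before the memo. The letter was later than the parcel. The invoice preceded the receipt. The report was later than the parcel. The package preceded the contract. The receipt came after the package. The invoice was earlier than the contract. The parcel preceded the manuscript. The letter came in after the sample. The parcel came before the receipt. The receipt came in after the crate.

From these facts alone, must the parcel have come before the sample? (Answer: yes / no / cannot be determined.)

cannot be determined

No chain of stated constraints runs from the parcel to the sample, and none runs from the sample to the parcel either.
So the relative order of the parcel and the sample is not fixed by the given facts.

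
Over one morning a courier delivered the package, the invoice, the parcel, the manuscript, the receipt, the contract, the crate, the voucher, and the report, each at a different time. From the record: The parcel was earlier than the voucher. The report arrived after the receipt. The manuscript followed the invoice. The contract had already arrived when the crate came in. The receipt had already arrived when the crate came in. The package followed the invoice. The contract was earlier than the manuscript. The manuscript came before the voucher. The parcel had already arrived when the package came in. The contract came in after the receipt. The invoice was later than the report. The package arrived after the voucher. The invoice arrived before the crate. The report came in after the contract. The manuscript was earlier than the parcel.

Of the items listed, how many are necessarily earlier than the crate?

4

Directly stated before the crate: the contract, the invoice, and the receipt.
The report reaches the crate via the report → the invoice → the crate.
That's the contract, the invoice, the receipt, and the report — 4 in all.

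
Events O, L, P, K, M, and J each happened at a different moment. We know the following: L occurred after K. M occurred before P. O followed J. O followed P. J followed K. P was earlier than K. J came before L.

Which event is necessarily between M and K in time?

P

Tracing the constraints gives M → P → K, so P sits after M and before K.
No other event is forced both after M and before K.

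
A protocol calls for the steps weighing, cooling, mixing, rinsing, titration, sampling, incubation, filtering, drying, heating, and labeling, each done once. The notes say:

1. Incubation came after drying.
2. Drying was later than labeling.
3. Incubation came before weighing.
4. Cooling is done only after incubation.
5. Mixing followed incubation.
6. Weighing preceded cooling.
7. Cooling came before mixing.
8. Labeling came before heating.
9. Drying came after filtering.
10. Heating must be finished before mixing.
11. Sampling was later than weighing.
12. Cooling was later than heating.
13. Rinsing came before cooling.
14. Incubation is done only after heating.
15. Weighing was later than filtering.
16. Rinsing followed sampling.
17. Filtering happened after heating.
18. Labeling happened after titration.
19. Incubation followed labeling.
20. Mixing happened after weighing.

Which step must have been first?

titration

Titration has a chain of constraints placing it before every other step, so titration must be first.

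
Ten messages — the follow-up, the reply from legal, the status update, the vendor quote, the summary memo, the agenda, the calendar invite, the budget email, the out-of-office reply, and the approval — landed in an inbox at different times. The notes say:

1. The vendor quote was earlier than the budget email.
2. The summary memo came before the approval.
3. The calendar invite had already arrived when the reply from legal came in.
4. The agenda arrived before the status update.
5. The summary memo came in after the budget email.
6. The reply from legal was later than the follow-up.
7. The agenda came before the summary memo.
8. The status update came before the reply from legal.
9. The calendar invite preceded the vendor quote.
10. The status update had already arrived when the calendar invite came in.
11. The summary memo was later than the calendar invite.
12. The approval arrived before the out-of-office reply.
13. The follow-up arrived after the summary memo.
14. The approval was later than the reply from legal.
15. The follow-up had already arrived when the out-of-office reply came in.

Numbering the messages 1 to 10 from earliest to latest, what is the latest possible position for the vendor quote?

The vendor quote must come before the approval, the budget email, the follow-up, the out-of-office reply, the reply from legal, and the summary memo — 6 messages forced after it.
Everything else can be placed before the vendor quote in some valid order, so the vendor quote can sit as late as position 10 − 6 = 4.

4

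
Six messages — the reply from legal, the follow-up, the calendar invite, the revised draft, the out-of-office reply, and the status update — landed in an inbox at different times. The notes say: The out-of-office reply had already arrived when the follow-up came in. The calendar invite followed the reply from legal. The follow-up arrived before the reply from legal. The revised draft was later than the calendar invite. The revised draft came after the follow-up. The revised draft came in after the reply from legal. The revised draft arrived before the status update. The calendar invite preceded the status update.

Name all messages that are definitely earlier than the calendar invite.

the follow-up, the out-of-office reply, the reply from legal

Directly stated before the calendar invite: the reply from legal.
The follow-up reaches the calendar invite via the follow-up → the reply from legal → the calendar invite.
The out-of-office reply reaches the calendar invite via the out-of-office reply → the follow-up → the reply from legal → the calendar invite.
No chain forces the revised draft (or any of the others) ahead of the calendar invite.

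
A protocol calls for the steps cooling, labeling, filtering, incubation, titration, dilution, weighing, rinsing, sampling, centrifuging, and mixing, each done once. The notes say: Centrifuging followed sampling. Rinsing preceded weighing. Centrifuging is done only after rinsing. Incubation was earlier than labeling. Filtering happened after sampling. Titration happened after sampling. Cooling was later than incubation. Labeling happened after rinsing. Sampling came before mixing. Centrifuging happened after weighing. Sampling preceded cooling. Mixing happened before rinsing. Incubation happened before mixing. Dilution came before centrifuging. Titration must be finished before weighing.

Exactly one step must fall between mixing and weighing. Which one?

rinsing

Tracing the constraints gives mixing → rinsing → weighing, so rinsing sits after mixing and before weighing.
No other step is forced both after mixing and before weighing.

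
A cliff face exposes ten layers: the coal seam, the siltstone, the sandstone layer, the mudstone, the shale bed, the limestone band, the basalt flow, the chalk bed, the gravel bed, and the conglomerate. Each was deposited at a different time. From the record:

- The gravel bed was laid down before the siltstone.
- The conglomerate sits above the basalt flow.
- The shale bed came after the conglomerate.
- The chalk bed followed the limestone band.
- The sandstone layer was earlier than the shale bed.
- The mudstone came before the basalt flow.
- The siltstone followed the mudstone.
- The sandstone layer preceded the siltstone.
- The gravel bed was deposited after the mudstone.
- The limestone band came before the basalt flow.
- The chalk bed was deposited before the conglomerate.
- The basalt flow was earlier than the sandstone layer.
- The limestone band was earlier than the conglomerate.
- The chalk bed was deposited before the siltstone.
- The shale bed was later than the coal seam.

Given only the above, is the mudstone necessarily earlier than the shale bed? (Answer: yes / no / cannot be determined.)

yes

Chain the constraints: the mudstone → the basalt flow → the conglomerate → the shale bed. Each link is directly stated, so the mudstone comes before the shale bed.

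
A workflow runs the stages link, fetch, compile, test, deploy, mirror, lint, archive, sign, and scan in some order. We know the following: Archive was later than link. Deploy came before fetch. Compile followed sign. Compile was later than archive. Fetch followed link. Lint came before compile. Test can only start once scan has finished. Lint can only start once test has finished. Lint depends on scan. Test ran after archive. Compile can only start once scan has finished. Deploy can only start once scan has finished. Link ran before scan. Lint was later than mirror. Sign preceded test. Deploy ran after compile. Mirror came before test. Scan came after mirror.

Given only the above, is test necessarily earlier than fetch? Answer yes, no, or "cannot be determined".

yes

Chain the constraints: test → lint → compile → deploy → fetch. Each link is directly stated, so test comes before fetch.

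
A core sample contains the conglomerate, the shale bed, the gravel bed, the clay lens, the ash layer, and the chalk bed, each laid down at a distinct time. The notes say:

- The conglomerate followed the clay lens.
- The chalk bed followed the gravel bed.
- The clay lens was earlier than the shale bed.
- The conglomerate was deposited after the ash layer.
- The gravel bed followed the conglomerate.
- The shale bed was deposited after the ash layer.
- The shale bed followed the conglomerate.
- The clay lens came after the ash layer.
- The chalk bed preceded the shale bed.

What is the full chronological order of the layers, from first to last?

the ash layer, the clay lens, the conglomerate, the gravel bed, the chalk bed, the shale bed

The constraints fix every adjacent pair, so only one ordering works:
the ash layer → the clay lens → the conglomerate → the gravel bed → the chalk bed → the shale bed.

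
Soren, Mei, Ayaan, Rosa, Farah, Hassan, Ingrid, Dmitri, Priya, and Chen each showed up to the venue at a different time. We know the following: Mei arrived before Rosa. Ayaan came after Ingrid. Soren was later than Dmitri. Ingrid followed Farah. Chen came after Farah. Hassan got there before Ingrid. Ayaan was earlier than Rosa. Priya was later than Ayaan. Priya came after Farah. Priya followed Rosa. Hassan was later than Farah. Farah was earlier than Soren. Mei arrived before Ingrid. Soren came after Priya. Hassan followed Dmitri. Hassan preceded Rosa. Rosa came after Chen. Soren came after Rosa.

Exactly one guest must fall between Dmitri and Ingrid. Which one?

Tracing the constraints gives Dmitri → Hassan → Ingrid, so Hassan sits after Dmitri and before Ingrid.
No other guest is forced both after Dmitri and before Ingrid.

Hassan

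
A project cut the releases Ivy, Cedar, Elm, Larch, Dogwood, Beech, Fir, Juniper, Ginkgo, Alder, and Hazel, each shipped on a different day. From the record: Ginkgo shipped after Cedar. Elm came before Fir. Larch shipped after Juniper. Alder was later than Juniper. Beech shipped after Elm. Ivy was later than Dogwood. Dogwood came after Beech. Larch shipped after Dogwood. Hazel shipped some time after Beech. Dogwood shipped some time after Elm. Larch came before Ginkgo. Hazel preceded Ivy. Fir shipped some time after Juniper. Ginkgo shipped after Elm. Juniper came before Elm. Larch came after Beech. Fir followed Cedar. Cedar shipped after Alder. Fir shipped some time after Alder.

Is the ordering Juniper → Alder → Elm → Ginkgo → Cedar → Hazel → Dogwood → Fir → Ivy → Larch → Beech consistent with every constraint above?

The constraints require Beech before Dogwood, but in the proposed sequence Dogwood appears ahead of Beech. That one violation is enough.

no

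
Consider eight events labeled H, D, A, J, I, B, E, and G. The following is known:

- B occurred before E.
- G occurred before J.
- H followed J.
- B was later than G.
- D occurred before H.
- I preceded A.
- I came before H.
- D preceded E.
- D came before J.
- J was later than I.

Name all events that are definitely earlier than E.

B, D, G

Directly stated before E: B and D.
G reaches E via G → B → E.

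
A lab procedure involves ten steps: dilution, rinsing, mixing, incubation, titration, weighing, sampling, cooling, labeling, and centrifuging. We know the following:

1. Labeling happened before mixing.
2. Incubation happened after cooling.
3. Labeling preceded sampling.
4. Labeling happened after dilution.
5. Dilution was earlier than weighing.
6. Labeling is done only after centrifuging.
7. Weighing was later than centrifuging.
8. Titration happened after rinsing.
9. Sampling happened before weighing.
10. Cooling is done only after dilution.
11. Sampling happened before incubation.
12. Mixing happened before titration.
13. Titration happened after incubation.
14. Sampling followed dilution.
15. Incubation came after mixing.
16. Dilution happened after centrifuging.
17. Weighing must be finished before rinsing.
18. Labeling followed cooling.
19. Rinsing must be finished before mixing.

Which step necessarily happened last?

Every other step has a chain of constraints placing it before titration, so titration is last.

titration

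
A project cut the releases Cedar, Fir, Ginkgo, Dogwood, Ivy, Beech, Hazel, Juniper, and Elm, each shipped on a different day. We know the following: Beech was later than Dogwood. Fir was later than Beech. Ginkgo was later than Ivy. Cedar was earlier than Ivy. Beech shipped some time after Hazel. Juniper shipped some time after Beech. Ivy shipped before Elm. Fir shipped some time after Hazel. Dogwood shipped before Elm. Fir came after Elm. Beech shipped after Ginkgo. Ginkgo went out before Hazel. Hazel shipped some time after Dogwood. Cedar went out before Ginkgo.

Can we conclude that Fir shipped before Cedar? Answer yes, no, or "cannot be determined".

Tracing the constraints gives Cedar → Ivy → Elm → Fir, so Cedar must come before Fir.
That means Fir cannot be before Cedar.

no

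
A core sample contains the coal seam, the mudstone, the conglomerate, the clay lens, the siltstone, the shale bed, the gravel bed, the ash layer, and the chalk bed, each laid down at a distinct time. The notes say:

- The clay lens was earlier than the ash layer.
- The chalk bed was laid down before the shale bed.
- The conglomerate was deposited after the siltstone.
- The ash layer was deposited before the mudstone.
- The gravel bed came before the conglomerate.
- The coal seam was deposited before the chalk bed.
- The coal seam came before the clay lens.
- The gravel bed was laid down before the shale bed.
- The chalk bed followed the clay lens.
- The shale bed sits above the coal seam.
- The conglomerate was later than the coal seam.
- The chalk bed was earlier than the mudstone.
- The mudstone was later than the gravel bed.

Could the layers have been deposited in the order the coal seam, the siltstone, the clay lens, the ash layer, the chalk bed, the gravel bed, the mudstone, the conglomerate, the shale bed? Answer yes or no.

yes

Check each stated constraint against the proposed order — e.g. the coal seam is ahead of the conglomerate; the coal seam is ahead of the shale bed. Every pair is in the required order; nothing is violated.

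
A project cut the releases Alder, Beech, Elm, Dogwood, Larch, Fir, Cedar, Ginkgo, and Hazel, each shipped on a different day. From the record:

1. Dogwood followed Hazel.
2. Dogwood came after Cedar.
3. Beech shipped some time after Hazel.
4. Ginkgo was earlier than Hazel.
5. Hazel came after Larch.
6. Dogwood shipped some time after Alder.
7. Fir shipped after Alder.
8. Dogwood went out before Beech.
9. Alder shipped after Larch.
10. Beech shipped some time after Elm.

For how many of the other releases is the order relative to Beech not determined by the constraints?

Forced before Beech: Alder, Cedar, Dogwood, Elm, Ginkgo, Hazel, and Larch.
That leaves Fir with no forced order relative to Beech — 1.

1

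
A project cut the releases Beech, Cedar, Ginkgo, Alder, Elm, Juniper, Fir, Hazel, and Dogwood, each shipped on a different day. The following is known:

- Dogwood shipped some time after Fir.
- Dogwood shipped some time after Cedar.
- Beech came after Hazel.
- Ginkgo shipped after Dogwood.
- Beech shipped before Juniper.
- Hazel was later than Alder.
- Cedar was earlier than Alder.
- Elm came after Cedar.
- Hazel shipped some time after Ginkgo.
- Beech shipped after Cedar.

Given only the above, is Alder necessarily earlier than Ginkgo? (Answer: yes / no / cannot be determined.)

No chain of stated constraints runs from Alder to Ginkgo, and none runs from Ginkgo to Alder either.
So the relative order of Alder and Ginkgo is not fixed by the given facts.

cannot be determined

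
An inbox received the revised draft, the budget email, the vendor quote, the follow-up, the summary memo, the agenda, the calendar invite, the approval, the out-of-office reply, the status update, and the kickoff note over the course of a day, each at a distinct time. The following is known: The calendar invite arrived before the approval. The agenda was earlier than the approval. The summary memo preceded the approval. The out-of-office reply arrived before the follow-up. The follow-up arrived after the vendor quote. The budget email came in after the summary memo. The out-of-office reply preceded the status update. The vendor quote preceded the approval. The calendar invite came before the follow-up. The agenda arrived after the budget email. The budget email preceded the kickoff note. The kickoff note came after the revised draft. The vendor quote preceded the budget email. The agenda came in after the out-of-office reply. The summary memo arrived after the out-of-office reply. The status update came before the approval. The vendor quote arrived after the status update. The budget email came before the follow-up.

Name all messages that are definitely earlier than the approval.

Directly stated before the approval: the agenda, the calendar invite, the status update, the summary memo, and the vendor quote.
The budget email reaches the approval via the budget email → the agenda → the approval.
The out-of-office reply reaches the approval via the out-of-office reply → the summary memo → the approval.
No chain forces the revised draft (or any of the others) ahead of the approval.

the agenda, the budget email, the calendar invite, the out-of-office reply, the status update, the summary memo, the vendor quote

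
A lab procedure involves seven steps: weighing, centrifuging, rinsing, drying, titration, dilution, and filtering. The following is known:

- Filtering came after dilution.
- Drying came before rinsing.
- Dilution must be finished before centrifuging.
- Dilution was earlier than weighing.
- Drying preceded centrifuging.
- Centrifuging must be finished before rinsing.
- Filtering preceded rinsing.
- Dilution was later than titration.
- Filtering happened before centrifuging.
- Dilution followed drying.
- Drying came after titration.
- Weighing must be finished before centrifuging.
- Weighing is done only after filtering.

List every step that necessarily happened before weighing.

Directly stated before weighing: dilution and filtering.
Drying reaches weighing via drying → dilution → weighing.
Titration reaches weighing via titration → dilution → weighing.

dilution, drying, filtering, titration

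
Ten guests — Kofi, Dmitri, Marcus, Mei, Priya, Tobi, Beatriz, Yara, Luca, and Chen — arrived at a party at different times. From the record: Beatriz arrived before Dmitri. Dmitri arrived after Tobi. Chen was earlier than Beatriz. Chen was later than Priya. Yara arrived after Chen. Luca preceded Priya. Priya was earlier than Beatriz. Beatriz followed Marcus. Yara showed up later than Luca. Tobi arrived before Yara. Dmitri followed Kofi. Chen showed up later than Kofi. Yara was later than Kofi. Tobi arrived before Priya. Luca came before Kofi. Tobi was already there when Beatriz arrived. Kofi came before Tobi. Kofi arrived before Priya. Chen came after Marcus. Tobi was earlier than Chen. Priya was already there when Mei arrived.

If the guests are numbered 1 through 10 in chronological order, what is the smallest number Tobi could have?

3

Kofi and Luca must both come before Tobi — 2 forced predecessors.
Nothing else is forced ahead of Tobi, so their earliest slot is position 2 + 1 = 3.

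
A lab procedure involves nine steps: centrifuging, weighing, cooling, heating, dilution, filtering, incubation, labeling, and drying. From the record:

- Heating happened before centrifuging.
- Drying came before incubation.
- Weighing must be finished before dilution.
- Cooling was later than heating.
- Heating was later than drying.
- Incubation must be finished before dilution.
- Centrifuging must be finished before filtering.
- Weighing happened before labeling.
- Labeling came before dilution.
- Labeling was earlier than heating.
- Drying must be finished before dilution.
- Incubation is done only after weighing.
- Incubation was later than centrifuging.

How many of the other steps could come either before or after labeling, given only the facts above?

1

Forced before labeling: weighing; forced after labeling: centrifuging, cooling, dilution, filtering, heating, and incubation.
That leaves drying with no forced order relative to labeling — 1.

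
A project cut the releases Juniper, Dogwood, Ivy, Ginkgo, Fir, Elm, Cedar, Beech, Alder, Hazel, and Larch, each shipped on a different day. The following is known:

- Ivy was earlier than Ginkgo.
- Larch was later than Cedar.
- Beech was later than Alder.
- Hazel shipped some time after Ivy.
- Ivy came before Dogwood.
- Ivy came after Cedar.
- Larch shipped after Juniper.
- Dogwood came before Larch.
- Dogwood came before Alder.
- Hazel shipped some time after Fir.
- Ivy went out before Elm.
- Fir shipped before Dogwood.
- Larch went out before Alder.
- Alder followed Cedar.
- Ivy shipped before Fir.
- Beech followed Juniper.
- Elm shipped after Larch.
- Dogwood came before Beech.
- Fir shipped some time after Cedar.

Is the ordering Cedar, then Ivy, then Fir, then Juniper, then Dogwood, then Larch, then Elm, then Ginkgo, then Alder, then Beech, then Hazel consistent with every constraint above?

Check each stated constraint against the proposed order — e.g. Cedar is ahead of Alder; Ivy is ahead of Hazel. Every pair is in the required order; nothing is violated.

yes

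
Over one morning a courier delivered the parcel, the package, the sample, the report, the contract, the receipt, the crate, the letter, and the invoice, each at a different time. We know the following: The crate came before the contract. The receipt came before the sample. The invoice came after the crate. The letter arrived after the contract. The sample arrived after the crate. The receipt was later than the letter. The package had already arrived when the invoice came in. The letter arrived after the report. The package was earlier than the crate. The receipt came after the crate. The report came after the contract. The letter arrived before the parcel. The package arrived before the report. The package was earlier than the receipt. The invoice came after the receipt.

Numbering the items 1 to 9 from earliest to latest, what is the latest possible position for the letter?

5

The letter must come before the invoice, the parcel, the receipt, and the sample — 4 items forced after it.
Everything else can be placed before the letter in some valid order, so the letter can sit as late as position 9 − 4 = 5.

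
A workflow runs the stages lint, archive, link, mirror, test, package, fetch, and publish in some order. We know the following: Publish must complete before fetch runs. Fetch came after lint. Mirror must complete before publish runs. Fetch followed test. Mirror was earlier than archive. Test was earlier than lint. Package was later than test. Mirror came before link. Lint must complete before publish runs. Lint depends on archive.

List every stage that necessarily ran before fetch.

archive, lint, mirror, publish, test

Directly stated before fetch: lint, publish, and test.
Archive reaches fetch via archive → lint → fetch.
Mirror reaches fetch via mirror → publish → fetch.
No chain forces link (or any of the others) ahead of fetch.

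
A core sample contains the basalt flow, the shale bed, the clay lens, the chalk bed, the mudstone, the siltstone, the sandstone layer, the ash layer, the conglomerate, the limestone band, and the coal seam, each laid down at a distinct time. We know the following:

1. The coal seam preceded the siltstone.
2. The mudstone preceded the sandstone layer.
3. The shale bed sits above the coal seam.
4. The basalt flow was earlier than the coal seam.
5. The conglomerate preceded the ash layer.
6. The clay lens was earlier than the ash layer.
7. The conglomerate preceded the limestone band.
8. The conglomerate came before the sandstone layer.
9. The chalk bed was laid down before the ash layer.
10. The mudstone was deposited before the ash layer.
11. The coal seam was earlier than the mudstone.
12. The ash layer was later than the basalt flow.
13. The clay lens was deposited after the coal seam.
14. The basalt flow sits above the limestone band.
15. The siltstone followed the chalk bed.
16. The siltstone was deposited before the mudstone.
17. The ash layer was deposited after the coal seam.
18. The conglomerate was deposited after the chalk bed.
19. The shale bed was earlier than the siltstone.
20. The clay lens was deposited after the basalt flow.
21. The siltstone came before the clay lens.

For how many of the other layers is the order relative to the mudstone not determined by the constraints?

1

Forced before the mudstone: the basalt flow, the chalk bed, the coal seam, the conglomerate, the limestone band, the shale bed, and the siltstone; forced after the mudstone: the ash layer and the sandstone layer.
That leaves the clay lens with no forced order relative to the mudstone — 1.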